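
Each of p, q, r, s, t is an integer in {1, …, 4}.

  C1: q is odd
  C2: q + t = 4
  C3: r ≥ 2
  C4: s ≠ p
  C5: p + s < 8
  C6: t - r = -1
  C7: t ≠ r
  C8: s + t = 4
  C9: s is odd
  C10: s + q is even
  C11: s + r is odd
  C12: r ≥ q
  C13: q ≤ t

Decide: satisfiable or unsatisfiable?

Satisfiable

One satisfying assignment is p = 4, q = 1, r = 4, s = 1, t = 3.
For the less obvious constraints — constraint 2: q + t = 4; constraint 5: p + s = 5; constraint 6: t - r = -1 — and the others hold by inspection.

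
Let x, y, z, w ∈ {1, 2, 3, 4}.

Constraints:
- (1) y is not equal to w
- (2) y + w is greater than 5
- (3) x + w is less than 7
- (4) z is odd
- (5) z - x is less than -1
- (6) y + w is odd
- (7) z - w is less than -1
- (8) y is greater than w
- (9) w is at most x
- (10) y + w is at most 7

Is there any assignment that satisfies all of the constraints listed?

Satisfiable

The assignment x = 3, y = 4, z = 1, w = 3 works:
  constraint 2 holds since y + w = 7.
  constraint 3 holds since x + w = 6.
  constraint 5 holds since z - x = -2.
The rest check out directly.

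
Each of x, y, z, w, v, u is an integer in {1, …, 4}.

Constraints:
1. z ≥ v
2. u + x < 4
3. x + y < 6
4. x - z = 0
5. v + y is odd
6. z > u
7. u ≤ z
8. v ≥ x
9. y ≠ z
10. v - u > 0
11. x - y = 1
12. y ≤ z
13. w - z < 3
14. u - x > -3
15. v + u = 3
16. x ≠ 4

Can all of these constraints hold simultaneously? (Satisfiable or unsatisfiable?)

Satisfiable

Setting (x, y, z, w, v, u) = (2, 1, 2, 2, 2, 1) satisfies everything: constraint 2: u + x = 3; constraint 3: x + y = 3, and the others follow.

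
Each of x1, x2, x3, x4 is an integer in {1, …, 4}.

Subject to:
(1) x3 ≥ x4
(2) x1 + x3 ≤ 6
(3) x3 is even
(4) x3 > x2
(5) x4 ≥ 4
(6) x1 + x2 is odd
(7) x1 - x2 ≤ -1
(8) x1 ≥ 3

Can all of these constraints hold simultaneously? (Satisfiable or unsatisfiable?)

Unsatisfiable

From constraint 8: x1 ≥ 3. From constraints 1 and 5: x3 ≥ x4 ≥ 4. Hence x1 + x3 ≥ 7. But constraint 2 requires x1 + x3 ≤ 6, and 6 < 7. Contradiction.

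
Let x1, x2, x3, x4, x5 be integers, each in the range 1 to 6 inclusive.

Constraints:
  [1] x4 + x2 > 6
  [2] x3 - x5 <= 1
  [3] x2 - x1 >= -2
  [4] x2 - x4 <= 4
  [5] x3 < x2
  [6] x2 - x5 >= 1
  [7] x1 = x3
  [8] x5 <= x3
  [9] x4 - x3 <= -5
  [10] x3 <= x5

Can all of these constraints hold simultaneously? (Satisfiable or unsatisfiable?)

Unsatisfiable

Constraints 2, 4, 6, and 9 give x4 − x2 ≥ -4, x2 − x5 ≥ 1, x5 − x3 ≥ -1, x3 − x4 ≥ 5.
Adding all 4 inequalities: the left sides telescope to 0, and the right sides sum to (-4) + 1 + (-1) + 5 = 1. So 0 ≥ 1, which is false.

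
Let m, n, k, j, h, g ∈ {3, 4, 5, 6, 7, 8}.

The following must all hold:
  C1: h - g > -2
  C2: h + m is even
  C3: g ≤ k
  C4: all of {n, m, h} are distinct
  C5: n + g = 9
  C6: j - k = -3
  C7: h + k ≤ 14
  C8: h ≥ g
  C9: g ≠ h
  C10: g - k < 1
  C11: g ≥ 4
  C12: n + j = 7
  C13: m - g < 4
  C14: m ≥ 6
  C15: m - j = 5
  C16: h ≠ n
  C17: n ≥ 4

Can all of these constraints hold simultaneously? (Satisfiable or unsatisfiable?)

Satisfiable

Try m = 8, n = 4, k = 6, j = 3, h = 6, g = 5.
Check constraint 1: h - g = 1; constraint 5: n + g = 9. The remaining constraints are straightforward to verify.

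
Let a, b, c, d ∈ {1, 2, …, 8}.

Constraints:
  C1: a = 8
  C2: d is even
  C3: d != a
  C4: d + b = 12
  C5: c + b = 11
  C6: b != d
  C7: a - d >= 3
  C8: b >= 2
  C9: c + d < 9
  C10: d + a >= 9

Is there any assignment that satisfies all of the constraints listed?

Satisfiable

Try a = 8, b = 8, c = 3, d = 4.
Check constraint 4: d + b = 12; constraint 5: c + b = 11. The remaining constraints are straightforward to verify.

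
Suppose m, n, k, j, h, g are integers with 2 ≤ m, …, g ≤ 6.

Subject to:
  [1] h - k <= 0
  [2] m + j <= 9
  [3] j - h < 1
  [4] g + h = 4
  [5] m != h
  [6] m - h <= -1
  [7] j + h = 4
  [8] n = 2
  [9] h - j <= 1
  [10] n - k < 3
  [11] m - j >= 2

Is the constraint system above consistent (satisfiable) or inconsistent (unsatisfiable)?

Constraints 6, 9, and 11 give h − m ≥ 1, m − j ≥ 2, j − h ≥ -1.
Adding all 3 inequalities: the left sides telescope to 0, and the right sides sum to 1 + 2 + (-1) = 2. So 0 ≥ 2, which is false.

Unsatisfiable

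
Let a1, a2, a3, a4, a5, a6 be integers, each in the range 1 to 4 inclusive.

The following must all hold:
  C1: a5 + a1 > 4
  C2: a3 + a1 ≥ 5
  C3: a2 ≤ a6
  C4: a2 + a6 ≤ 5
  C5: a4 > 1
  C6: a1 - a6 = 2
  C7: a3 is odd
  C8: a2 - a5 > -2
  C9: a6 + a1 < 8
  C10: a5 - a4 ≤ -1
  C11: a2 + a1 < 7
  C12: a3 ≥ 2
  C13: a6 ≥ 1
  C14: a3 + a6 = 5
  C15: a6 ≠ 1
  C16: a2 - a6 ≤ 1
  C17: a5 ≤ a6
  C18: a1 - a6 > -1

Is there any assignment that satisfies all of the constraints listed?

Setting (a1, a2, a3, a4, a5, a6) = (4, 1, 3, 3, 2, 2) satisfies everything: constraint 1: a5 + a1 = 6; constraint 2: a3 + a1 = 7; constraint 4: a2 + a6 = 3, and the others follow.

Satisfiable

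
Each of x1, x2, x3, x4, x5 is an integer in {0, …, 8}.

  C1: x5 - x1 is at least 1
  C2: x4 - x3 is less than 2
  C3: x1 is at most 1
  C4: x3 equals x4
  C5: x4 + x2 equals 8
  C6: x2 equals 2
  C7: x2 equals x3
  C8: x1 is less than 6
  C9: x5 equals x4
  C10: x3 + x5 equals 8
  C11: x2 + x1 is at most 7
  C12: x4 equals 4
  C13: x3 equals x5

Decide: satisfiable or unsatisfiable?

Unsatisfiable

Constraint 6 fixes x2 = 2 and constraint 12 fixes x4 = 4. Constraints 7, 9, and 13 give x2 = x3 = x5 = x4, so x2 = x4. But 2 ≠ 4 — contradiction.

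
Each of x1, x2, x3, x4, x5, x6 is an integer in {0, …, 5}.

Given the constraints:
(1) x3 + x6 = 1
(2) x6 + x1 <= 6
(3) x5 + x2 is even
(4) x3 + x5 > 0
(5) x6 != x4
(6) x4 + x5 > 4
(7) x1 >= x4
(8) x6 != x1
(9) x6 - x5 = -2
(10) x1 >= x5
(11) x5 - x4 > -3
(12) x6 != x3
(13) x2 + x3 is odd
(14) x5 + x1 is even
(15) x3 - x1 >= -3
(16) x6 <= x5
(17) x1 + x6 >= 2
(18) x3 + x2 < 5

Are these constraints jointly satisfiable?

Satisfiable

Try x1 = 4, x2 = 2, x3 = 1, x4 = 3, x5 = 2, x6 = 0.
Check constraint 1: x3 + x6 = 1; constraint 2: x6 + x1 = 4. The remaining constraints are straightforward to verify.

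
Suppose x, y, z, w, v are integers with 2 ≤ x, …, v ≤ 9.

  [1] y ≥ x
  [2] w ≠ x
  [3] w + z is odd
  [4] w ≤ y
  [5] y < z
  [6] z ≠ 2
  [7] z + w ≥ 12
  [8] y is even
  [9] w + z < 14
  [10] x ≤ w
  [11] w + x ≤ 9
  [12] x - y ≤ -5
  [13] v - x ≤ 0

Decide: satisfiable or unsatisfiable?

Satisfiable

Try x = 2, y = 8, z = 9, w = 4, v = 2.
Check constraint 7: z + w = 13; constraint 9: w + z = 13; constraint 11: w + x = 6. The remaining constraints are straightforward to verify.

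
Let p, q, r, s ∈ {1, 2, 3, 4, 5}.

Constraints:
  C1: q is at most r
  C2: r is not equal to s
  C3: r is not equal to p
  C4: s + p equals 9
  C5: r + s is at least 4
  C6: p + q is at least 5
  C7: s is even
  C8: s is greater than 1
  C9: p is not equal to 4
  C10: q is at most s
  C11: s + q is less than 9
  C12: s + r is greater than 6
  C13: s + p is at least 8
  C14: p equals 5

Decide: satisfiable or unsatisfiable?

Satisfiable

Setting (p, q, r, s) = (5, 3, 3, 4) satisfies everything: constraint 4: s + p = 9; constraint 5: r + s = 7; constraint 6: p + q = 8, and the others follow.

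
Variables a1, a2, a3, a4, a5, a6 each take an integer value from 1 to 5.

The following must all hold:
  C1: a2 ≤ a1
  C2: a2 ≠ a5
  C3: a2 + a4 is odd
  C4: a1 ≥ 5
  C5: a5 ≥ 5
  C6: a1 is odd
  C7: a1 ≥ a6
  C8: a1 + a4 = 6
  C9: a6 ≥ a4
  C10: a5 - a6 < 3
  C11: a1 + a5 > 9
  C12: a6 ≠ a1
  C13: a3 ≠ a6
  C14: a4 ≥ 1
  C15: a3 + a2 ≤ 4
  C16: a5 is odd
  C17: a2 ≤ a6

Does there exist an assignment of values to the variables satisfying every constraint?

Take a1 = 5, a2 = 2, a3 = 1, a4 = 1, a5 = 5, a6 = 3. Then constraint 8: a1 + a4 = 6; constraint 10: a5 - a6 = 2; constraint 11: a1 + a5 = 10, and every other listed constraint is also met.

Satisfiable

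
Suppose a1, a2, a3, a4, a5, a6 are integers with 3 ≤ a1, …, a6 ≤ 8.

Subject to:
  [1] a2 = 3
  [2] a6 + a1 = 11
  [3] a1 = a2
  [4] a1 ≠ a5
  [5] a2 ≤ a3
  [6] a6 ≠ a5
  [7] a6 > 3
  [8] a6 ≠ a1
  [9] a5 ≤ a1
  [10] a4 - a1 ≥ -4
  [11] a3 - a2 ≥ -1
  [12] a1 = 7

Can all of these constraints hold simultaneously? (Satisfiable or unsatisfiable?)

Unsatisfiable

Constraint 12 fixes a1 = 7 and constraint 1 fixes a2 = 3, but constraint 3 requires a1 = a2. Since 7 ≠ 3, contradiction.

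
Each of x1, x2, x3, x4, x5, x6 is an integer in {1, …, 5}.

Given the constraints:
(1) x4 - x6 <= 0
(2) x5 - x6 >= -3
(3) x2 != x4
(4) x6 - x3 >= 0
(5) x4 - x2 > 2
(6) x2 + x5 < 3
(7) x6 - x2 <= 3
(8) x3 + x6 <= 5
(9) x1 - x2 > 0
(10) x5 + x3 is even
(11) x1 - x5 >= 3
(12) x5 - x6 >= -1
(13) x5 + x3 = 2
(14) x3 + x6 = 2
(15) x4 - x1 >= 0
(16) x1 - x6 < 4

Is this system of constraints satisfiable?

Unsatisfiable

Constraints 1, 11, 12, and 15 give x1 − x5 ≥ 3, x5 − x6 ≥ -1, x6 − x4 ≥ 0, x4 − x1 ≥ 0.
Adding all 4 inequalities: the left sides telescope to 0, and the right sides sum to 3 + (-1) + 0 + 0 = 2. So 0 ≥ 2, which is false.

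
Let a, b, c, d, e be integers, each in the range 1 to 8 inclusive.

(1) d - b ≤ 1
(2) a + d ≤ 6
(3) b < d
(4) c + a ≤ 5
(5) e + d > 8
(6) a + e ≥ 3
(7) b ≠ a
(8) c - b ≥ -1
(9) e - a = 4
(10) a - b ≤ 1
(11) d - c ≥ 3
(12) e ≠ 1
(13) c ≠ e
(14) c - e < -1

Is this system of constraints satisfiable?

Unsatisfiable

Constraints 1, 8, and 11 give d − c ≥ 3, c − b ≥ -1, b − d ≥ -1.
Adding all 3 inequalities: the left sides telescope to 0, and the right sides sum to 3 + (-1) + (-1) = 1. So 0 ≥ 1, which is false.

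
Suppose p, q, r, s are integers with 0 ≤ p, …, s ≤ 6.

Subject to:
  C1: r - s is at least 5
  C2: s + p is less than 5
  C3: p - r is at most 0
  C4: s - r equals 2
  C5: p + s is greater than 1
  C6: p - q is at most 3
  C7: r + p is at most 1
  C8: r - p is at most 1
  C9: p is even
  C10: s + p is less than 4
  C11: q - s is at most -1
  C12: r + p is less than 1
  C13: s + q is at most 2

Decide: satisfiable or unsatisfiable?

Constraints 1, 6, 8, and 11 give s − q ≥ 1, q − p ≥ -3, p − r ≥ -1, r − s ≥ 5.
Adding all 4 inequalities: the left sides telescope to 0, and the right sides sum to 1 + (-3) + (-1) + 5 = 2. So 0 ≥ 2, which is false.

Unsatisfiable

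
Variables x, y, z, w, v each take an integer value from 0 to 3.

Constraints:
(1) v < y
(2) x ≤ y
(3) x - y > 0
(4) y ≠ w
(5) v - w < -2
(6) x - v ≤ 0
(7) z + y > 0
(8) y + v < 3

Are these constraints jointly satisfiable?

Unsatisfiable

Constraints 1, 3, and 6 give x ≤ v, v < y, y < x. Chaining: x ≤ v < y < x, which forces x < x — impossible.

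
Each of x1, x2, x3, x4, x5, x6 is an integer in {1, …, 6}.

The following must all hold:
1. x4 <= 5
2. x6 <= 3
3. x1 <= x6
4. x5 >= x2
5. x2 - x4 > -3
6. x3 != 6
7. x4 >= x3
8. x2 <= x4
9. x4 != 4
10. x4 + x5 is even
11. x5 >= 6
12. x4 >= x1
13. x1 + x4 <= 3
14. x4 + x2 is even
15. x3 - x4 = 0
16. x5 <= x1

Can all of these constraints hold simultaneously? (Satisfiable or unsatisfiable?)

Unsatisfiable

From constraints 11 and 16: x1 ≥ x5 and x5 ≥ 6, so x1 ≥ 6. From constraints 1 and 12: x1 ≤ x4 and x4 ≤ 5, so x1 ≤ 5. But 5 < 6, so no value of x1 works.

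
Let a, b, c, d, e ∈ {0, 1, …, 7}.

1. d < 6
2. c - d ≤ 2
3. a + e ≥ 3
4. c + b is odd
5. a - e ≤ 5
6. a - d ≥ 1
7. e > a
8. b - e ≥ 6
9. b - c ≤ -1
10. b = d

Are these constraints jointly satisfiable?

Constraints 2, 5, 6, 8, and 9 give a − d ≥ 1, d − c ≥ -2, c − b ≥ 1, b − e ≥ 6, e − a ≥ -5.
Adding all 5 inequalities: the left sides telescope to 0, and the right sides sum to 1 + (-2) + 1 + 6 + (-5) = 1. So 0 ≥ 1, which is false.

Unsatisfiable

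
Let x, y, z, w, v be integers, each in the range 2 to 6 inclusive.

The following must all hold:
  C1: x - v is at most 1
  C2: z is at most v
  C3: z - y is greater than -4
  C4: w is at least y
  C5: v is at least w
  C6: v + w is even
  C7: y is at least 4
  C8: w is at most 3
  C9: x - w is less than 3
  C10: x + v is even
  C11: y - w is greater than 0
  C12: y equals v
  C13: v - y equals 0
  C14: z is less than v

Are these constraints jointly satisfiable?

Unsatisfiable

From constraints 4 and 7: w ≥ y and y ≥ 4, so w ≥ 4. From constraint 8: w ≤ 3. But 3 < 4, so no value of w works.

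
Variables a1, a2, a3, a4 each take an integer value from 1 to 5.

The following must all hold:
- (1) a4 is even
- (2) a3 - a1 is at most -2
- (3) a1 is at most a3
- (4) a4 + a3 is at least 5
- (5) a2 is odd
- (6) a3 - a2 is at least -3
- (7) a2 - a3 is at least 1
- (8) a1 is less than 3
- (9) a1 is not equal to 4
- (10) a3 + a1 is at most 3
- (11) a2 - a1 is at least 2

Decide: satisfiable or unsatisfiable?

Unsatisfiable

Constraints 2, 6, and 11 give a2 − a1 ≥ 2, a1 − a3 ≥ 2, a3 − a2 ≥ -3.
Adding all 3 inequalities: the left sides telescope to 0, and the right sides sum to 2 + 2 + (-3) = 1. So 0 ≥ 1, which is false.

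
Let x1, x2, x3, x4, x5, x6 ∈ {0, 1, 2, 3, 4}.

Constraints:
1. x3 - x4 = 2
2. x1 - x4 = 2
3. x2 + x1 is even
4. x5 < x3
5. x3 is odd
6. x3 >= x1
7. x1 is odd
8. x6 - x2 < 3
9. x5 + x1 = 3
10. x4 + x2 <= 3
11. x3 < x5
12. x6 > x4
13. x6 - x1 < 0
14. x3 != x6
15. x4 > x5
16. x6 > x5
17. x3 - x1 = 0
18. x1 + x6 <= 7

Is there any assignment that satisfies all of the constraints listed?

Unsatisfiable

Constraints 6, 11, 12, 13, and 15 give x3 < x5, x5 < x4, x4 < x6, x6 < x1, x1 ≤ x3. Chaining: x3 < x5 < x4 < x6 < x1 ≤ x3, which forces x3 < x3 — impossible.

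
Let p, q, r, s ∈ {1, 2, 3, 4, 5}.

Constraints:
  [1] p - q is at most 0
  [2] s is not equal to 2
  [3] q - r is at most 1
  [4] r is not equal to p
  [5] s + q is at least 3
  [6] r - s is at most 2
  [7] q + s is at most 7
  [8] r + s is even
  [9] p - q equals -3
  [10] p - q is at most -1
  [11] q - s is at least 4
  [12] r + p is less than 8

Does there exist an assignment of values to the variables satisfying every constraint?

Constraints 3, 6, and 11 give s − r ≥ -2, r − q ≥ -1, q − s ≥ 4.
Adding all 3 inequalities: the left sides telescope to 0, and the right sides sum to (-2) + (-1) + 4 = 1. So 0 ≥ 1, which is false.

Unsatisfiable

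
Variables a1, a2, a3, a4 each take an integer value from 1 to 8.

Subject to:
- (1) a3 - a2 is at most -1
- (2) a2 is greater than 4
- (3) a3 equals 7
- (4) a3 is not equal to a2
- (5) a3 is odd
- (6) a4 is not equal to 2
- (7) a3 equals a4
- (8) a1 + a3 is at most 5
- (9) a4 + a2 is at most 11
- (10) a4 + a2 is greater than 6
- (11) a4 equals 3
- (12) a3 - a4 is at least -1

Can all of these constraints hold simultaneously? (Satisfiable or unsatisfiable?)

Constraint 3 fixes a3 = 7 and constraint 11 fixes a4 = 3, but constraint 7 requires a3 = a4. Since 7 ≠ 3, contradiction.

Unsatisfiable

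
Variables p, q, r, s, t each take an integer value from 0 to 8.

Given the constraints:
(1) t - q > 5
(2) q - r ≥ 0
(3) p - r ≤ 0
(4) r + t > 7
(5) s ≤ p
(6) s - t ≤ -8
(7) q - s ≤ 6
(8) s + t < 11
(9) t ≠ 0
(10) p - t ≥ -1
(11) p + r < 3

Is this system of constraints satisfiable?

Unsatisfiable

Constraints 2, 3, 6, 7, and 10 give s − q ≥ -6, q − r ≥ 0, r − p ≥ 0, p − t ≥ -1, t − s ≥ 8.
Adding all 5 inequalities: the left sides telescope to 0, and the right sides sum to (-6) + 0 + 0 + (-1) + 8 = 1. So 0 ≥ 1, which is false.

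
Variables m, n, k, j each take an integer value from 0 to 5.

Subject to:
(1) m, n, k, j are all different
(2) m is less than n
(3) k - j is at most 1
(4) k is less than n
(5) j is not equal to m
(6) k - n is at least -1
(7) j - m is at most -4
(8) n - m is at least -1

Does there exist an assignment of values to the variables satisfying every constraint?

Constraints 3, 6, 7, and 8 give k − n ≥ -1, n − m ≥ -1, m − j ≥ 4, j − k ≥ -1.
Adding all 4 inequalities: the left sides telescope to 0, and the right sides sum to (-1) + (-1) + 4 + (-1) = 1. So 0 ≥ 1, which is false.

Unsatisfiable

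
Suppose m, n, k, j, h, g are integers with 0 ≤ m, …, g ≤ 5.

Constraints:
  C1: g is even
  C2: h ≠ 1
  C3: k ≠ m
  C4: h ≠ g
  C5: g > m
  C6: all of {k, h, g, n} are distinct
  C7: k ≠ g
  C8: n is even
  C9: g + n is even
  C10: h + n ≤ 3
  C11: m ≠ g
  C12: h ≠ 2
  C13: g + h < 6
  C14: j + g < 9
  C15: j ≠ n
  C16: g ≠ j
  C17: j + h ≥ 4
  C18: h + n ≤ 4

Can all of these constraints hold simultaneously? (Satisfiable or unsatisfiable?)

Try m = 0, n = 0, k = 5, j = 4, h = 3, g = 2.
Check constraint 10: h + n = 3; constraint 13: g + h = 5. The remaining constraints are straightforward to verify.

Satisfiable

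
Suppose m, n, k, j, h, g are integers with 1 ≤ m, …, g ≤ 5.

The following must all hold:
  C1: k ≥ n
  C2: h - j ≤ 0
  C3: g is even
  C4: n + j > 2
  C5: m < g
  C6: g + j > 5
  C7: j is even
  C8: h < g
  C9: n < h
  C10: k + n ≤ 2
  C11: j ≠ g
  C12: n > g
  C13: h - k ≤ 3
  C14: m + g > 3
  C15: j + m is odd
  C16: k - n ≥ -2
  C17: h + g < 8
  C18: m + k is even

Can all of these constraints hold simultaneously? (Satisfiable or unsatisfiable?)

Unsatisfiable

Constraints 8, 9, and 12 give n < h, h < g, g < n. Chaining: n < h < g < n, which forces n < n — impossible.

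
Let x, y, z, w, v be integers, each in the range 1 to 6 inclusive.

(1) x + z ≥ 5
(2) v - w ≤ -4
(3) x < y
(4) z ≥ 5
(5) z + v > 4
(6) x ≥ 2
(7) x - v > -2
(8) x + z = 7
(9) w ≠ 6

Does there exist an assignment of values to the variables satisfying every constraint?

Satisfiable

Take x = 2, y = 6, z = 5, w = 5, v = 1. Then constraint 1: x + z = 7; constraint 2: v - w = -4; constraint 5: z + v = 6, and every other listed constraint is also met.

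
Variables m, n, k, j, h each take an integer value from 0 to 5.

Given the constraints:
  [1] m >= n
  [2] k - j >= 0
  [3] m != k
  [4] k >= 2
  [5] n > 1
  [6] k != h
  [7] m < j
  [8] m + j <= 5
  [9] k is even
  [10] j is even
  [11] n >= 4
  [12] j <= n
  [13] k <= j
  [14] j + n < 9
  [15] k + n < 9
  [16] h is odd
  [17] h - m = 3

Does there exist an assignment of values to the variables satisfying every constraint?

Unsatisfiable

From constraints 1 and 11: m ≥ n ≥ 4. From constraints 4 and 13: j ≥ k ≥ 2. Hence m + j ≥ 6. But constraint 8 requires m + j ≤ 5, and 5 < 6. Contradiction.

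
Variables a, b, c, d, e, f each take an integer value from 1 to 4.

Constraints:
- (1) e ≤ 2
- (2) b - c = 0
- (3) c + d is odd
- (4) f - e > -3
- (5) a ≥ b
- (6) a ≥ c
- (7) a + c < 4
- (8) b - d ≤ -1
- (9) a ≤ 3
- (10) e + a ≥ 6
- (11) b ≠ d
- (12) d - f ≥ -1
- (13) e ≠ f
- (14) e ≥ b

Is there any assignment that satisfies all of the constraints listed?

From constraint 1: e ≤ 2. From constraint 9: a ≤ 3. Hence e + a ≤ 5. But constraint 10 requires e + a ≥ 6, and 6 > 5. Contradiction.

Unsatisfiable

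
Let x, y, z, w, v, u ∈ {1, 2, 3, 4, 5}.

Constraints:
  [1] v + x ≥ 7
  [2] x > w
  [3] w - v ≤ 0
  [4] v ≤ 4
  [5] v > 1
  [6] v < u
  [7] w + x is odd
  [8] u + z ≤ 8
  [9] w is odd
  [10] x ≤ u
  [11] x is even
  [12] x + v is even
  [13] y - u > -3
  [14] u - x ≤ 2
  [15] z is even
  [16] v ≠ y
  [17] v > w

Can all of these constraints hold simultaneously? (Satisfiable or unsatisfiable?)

Satisfiable

One satisfying assignment is x = 4, y = 3, z = 2, w = 1, v = 4, u = 5.
For the less obvious constraints — constraint 1: v + x = 8; constraint 3: w - v = -3; constraint 8: u + z = 7 — and the others hold by inspection.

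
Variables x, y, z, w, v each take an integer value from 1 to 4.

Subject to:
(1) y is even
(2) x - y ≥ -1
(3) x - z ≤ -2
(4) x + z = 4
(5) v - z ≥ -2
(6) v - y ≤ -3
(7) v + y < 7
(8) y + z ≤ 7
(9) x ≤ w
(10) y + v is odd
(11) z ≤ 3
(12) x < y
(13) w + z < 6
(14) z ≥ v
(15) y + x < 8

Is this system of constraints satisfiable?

Unsatisfiable

Constraints 2, 3, 5, and 6 give v − z ≥ -2, z − x ≥ 2, x − y ≥ -1, y − v ≥ 3.
Adding all 4 inequalities: the left sides telescope to 0, and the right sides sum to (-2) + 2 + (-1) + 3 = 2. So 0 ≥ 2, which is false.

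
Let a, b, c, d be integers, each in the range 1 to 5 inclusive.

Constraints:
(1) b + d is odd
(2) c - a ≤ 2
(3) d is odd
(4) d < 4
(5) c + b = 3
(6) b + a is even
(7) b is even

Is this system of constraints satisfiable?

Setting (a, b, c, d) = (2, 2, 1, 3) satisfies everything: constraint 2: c - a = -1; constraint 5: c + b = 3, and the others follow.

Satisfiable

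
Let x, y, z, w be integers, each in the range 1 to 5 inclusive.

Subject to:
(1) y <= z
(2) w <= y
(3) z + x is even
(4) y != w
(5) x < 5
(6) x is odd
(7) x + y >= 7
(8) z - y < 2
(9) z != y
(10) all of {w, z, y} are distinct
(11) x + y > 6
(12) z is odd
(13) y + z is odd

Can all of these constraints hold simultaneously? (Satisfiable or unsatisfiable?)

Satisfiable

One satisfying assignment is x = 3, y = 4, z = 5, w = 1.
For the less obvious constraints — constraint 7: x + y = 7; constraint 8: z - y = 1 — and the others hold by inspection.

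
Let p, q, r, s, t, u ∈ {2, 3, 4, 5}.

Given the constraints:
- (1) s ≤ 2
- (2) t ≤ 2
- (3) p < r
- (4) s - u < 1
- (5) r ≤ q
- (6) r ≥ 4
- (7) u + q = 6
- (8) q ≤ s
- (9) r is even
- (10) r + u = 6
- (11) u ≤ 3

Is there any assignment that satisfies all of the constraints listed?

Unsatisfiable

From constraints 5 and 6: q ≥ r and r ≥ 4, so q ≥ 4. From constraints 1 and 8: q ≤ s and s ≤ 2, so q ≤ 2. But 2 < 4, so no value of q works.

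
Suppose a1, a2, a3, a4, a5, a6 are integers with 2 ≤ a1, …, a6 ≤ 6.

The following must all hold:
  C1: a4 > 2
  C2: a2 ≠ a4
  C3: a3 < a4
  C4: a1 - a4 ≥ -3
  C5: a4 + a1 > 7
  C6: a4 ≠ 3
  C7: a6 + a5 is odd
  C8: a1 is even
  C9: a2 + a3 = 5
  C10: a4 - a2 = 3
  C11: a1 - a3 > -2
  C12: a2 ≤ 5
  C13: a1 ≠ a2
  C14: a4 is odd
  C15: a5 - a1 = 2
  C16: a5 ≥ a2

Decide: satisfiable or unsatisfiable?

Satisfiable

One satisfying assignment is a1 = 4, a2 = 2, a3 = 3, a4 = 5, a5 = 6, a6 = 3.
For the less obvious constraints — constraint 4: a1 - a4 = -1; constraint 5: a4 + a1 = 9 — and the others hold by inspection.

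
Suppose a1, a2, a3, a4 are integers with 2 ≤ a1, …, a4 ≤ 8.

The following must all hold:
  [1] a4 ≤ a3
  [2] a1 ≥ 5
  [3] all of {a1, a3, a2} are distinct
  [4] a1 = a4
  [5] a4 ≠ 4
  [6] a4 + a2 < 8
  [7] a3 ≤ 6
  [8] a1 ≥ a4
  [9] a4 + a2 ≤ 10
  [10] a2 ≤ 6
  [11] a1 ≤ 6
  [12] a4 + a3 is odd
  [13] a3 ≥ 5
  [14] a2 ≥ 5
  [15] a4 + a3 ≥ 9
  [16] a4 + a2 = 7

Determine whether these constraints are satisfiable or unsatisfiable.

Unsatisfiable

Constraints 2, 7, 10, 11, 13, and 14 confine each of a1, a3, a2 to the 2 values {5, 6}.
Constraint 3 requires all 3 of them to be distinct, but only 2 values are available — impossible by the pigeonhole principle.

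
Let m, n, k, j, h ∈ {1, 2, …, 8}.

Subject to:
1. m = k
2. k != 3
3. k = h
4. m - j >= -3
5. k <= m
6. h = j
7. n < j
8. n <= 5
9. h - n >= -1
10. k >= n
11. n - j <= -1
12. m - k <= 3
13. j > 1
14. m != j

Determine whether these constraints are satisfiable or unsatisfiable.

From constraints 1, 3, and 6, m = k = h = j, so m = j. But constraint 14 says m ≠ j. Contradiction.

Unsatisfiable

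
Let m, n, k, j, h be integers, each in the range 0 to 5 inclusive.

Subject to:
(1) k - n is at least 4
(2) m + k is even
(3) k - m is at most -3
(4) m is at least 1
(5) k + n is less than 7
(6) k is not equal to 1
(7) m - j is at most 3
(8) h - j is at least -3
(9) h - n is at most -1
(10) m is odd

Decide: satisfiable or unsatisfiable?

Constraints 1, 3, 7, 8, and 9 give n − h ≥ 1, h − j ≥ -3, j − m ≥ -3, m − k ≥ 3, k − n ≥ 4.
Adding all 5 inequalities: the left sides telescope to 0, and the right sides sum to 1 + (-3) + (-3) + 3 + 4 = 2. So 0 ≥ 2, which is false.

Unsatisfiable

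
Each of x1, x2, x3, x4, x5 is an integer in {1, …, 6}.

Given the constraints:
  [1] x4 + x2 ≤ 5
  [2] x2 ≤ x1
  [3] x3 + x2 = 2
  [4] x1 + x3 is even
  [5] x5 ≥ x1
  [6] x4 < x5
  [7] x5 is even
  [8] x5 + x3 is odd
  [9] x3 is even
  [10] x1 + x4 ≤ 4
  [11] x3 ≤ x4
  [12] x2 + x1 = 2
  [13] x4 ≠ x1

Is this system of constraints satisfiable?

Constraint 7 makes x5 even and constraint 9 makes x3 even, so x5 + x3 must be even. Constraint 8 says x5 + x3 is odd — contradiction.

Unsatisfiable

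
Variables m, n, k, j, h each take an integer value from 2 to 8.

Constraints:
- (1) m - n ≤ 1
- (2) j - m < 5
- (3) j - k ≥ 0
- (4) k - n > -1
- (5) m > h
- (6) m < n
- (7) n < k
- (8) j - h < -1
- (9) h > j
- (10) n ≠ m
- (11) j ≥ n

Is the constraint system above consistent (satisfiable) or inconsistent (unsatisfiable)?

Constraints 3, 5, 6, 7, and 9 give k ≤ j, j < h, h < m, m < n, n < k. Chaining: k ≤ j < h < m < n < k, which forces k < k — impossible.

Unsatisfiable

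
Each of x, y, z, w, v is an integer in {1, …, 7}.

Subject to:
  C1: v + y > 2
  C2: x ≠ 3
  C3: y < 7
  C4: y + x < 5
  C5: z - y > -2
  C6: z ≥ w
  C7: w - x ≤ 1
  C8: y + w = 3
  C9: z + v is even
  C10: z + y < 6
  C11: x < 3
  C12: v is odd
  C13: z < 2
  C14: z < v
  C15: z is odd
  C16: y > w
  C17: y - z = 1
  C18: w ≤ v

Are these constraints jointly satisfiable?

Try x = 2, y = 2, z = 1, w = 1, v = 3.
Check constraint 1: v + y = 5; constraint 4: y + x = 4; constraint 5: z - y = -1. The remaining constraints are straightforward to verify.

Satisfiable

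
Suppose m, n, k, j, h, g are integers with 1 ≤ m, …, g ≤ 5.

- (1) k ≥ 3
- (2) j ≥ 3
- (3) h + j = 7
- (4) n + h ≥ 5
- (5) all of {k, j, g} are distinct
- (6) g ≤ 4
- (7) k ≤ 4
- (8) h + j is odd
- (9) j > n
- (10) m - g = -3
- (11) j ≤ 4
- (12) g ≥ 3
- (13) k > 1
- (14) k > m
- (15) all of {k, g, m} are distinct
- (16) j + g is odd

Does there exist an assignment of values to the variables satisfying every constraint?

Unsatisfiable

Constraints 1, 2, 6, 7, 11, and 12 confine each of k, j, g to the 2 values {3, 4}.
Constraint 5 requires all 3 of them to be distinct, but only 2 values are available — impossible by the pigeonhole principle.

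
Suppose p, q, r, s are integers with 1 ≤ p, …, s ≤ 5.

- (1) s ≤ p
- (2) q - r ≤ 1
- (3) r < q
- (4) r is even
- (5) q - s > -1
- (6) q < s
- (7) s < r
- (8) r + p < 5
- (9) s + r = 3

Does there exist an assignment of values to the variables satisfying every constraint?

Unsatisfiable

Constraints 3, 6, and 7 give s < r, r < q, q < s. Chaining: s < r < q < s, which forces s < s — impossible.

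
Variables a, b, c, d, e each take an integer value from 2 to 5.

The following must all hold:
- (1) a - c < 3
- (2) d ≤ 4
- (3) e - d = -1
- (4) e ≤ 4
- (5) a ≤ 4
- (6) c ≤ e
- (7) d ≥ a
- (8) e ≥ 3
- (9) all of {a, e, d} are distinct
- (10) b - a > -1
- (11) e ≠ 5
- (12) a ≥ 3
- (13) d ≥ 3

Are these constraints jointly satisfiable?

Unsatisfiable

Constraints 2, 4, 5, 8, 12, and 13 confine each of a, e, d to the 2 values {3, 4}.
Constraint 9 requires all 3 of them to be distinct, but only 2 values are available — impossible by the pigeonhole principle.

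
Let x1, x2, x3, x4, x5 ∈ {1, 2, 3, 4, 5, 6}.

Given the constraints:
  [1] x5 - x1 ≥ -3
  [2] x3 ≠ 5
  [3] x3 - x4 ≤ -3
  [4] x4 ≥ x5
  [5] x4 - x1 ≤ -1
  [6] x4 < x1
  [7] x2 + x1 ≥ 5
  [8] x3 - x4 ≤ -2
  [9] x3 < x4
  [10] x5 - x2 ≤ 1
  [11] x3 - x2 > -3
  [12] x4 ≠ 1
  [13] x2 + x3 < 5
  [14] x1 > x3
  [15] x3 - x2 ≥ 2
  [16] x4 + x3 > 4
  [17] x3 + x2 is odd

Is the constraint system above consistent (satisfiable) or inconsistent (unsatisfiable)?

Constraints 1, 3, 5, 10, and 15 give x3 − x2 ≥ 2, x2 − x5 ≥ -1, x5 − x1 ≥ -3, x1 − x4 ≥ 1, x4 − x3 ≥ 3.
Adding all 5 inequalities: the left sides telescope to 0, and the right sides sum to 2 + (-1) + (-3) + 1 + 3 = 2. So 0 ≥ 2, which is false.

Unsatisfiable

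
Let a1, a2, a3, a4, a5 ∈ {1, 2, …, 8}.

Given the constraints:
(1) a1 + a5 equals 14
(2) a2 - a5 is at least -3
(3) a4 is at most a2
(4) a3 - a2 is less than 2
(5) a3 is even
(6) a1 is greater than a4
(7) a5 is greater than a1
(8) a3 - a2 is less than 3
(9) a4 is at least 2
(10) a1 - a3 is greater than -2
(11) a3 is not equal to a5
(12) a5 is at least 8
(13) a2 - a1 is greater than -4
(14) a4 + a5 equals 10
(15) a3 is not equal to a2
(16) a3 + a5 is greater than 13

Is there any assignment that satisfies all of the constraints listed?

Satisfiable

Try a1 = 6, a2 = 5, a3 = 6, a4 = 2, a5 = 8.
Check constraint 1: a1 + a5 = 14; constraint 2: a2 - a5 = -3. The remaining constraints are straightforward to verify.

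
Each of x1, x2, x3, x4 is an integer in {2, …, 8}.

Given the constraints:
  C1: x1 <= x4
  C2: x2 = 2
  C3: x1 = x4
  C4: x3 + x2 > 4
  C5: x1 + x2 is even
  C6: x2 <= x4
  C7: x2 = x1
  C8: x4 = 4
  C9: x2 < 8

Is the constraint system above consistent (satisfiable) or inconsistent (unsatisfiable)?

Constraint 2 fixes x2 = 2 and constraint 8 fixes x4 = 4. Constraints 3 and 7 give x2 = x1 = x4, so x2 = x4. But 2 ≠ 4 — contradiction.

Unsatisfiable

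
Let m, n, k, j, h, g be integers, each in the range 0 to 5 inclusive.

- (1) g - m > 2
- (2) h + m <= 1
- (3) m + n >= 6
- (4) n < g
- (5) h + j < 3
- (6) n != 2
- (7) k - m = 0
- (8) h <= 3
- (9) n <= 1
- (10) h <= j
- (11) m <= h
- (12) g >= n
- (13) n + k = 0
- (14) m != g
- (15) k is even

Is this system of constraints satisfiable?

From constraints 8 and 11: m ≤ h ≤ 3. From constraint 9: n ≤ 1. Hence m + n ≤ 4. But constraint 3 requires m + n ≥ 6, and 6 > 4. Contradiction.

Unsatisfiable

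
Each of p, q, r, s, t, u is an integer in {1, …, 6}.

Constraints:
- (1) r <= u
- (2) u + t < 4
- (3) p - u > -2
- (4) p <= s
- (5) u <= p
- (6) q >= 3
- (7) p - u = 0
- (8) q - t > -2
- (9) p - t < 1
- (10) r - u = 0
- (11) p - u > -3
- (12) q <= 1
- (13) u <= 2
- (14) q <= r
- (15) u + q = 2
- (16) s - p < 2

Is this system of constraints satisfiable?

From constraints 6 and 14: r ≥ q and q ≥ 3, so r ≥ 3. From constraints 1 and 13: r ≤ u and u ≤ 2, so r ≤ 2. But 2 < 3, so no value of r works.

Unsatisfiable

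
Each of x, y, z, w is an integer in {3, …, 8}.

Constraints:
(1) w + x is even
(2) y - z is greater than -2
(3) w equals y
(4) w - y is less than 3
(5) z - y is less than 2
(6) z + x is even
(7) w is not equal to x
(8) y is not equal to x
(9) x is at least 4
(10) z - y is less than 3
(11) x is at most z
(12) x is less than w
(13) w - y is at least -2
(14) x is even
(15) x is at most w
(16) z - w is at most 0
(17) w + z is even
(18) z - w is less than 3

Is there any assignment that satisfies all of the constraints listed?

Try x = 6, y = 8, z = 8, w = 8.
Check constraint 2: y - z = 0; constraint 4: w - y = 0; constraint 5: z - y = 0. The remaining constraints are straightforward to verify.

Satisfiable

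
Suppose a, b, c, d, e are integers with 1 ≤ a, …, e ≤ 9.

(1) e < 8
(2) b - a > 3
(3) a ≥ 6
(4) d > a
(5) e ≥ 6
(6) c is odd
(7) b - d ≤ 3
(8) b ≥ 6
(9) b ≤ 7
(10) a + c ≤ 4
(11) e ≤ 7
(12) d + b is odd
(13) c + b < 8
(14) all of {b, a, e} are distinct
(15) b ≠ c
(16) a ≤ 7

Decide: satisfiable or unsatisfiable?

Unsatisfiable

Constraints 3, 5, 8, 9, 11, and 16 confine each of b, a, e to the 2 values {6, 7}.
Constraint 14 requires all 3 of them to be distinct, but only 2 values are available — impossible by the pigeonhole principle.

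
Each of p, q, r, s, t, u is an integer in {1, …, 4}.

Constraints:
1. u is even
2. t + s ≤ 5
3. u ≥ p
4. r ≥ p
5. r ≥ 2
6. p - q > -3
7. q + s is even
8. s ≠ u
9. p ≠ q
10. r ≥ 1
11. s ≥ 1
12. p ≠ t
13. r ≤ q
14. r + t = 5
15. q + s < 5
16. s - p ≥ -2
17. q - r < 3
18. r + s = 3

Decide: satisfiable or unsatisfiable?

Satisfiable

The assignment p = 1, q = 3, r = 2, s = 1, t = 3, u = 2 works:
  constraint 2 holds since t + s = 4.
  constraint 6 holds since p - q = -2.
The rest check out directly.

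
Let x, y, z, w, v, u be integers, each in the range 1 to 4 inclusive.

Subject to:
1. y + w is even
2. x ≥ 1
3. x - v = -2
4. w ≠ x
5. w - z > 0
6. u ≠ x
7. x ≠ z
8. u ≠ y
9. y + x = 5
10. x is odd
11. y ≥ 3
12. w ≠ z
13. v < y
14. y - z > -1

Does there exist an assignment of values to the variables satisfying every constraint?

Satisfiable

The assignment x = 1, y = 4, z = 2, w = 4, v = 3, u = 3 works:
  constraint 3 holds since x - v = -2.
  constraint 5 holds since w - z = 2.
The rest check out directly.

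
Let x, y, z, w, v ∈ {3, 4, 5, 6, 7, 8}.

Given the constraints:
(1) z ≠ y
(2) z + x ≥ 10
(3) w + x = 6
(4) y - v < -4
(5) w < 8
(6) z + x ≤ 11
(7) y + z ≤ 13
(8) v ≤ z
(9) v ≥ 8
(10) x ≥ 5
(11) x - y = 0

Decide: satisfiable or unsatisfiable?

Unsatisfiable

From constraints 8 and 9: z ≥ v ≥ 8. From constraint 10: x ≥ 5. Hence z + x ≥ 13. But constraint 6 requires z + x ≤ 11, and 11 < 13. Contradiction.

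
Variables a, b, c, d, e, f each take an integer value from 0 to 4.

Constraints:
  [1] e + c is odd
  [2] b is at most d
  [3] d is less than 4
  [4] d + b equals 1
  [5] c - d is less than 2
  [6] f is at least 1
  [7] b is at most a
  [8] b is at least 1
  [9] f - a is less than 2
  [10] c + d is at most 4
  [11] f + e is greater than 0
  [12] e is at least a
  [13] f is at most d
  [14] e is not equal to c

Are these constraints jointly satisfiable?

From constraints 6 and 13: d ≥ f ≥ 1. From constraint 8: b ≥ 1. Hence d + b ≥ 2. But constraint 4 requires d + b = 1, and 1 < 2. Contradiction.

Unsatisfiable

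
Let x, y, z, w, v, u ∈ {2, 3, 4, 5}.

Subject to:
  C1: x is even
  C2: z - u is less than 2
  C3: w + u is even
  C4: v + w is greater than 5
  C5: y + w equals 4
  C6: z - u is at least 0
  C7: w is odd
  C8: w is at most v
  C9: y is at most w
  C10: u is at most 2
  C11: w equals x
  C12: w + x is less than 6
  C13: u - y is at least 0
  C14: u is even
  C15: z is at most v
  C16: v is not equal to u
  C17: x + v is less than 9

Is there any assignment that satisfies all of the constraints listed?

Constraint 7 makes w odd and constraint 14 makes u even, so w + u must be odd. Constraint 3 says w + u is even — contradiction.

Unsatisfiable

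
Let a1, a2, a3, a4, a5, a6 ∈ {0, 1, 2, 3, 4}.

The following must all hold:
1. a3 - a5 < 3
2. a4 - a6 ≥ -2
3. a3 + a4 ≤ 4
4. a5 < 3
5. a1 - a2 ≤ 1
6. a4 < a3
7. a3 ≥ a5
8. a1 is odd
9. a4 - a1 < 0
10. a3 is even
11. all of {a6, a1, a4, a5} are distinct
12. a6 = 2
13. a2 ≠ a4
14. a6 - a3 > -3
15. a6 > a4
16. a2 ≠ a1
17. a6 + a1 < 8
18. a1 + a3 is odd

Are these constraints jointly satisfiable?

Satisfiable

The assignment a1 = 3, a2 = 4, a3 = 2, a4 = 0, a5 = 1, a6 = 2 works:
  constraint 1 holds since a3 - a5 = 1.
  constraint 2 holds since a4 - a6 = -2.
The rest check out directly.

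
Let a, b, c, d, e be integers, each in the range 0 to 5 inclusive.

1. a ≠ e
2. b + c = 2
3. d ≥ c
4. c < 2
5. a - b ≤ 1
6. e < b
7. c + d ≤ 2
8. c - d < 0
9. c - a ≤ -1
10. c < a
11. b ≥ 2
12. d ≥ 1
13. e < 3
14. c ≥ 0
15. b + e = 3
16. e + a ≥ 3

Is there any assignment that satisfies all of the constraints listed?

Satisfiable

Setting (a, b, c, d, e) = (2, 2, 0, 1, 1) satisfies everything: constraint 2: b + c = 2; constraint 5: a - b = 0, and the others follow.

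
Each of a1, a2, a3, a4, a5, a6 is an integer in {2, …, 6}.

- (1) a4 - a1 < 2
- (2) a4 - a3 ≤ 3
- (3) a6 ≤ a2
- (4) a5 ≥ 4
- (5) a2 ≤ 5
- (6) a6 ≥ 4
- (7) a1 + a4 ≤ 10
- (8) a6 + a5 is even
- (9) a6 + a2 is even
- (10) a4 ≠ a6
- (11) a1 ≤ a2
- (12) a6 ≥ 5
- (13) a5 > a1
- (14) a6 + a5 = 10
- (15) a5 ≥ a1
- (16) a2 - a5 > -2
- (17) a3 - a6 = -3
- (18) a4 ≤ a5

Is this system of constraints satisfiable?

Satisfiable

One satisfying assignment is a1 = 4, a2 = 5, a3 = 2, a4 = 4, a5 = 5, a6 = 5.
For the less obvious constraints — constraint 1: a4 - a1 = 0; constraint 2: a4 - a3 = 2; constraint 7: a1 + a4 = 8 — and the others hold by inspection.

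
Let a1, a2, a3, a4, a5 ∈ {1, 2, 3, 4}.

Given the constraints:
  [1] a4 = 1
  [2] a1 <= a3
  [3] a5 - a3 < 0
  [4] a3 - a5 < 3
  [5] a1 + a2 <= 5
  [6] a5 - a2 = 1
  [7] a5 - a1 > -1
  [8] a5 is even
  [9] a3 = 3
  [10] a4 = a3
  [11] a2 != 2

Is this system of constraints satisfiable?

Unsatisfiable

Constraint 1 fixes a4 = 1 and constraint 9 fixes a3 = 3, but constraint 10 requires a4 = a3. Since 1 ≠ 3, contradiction.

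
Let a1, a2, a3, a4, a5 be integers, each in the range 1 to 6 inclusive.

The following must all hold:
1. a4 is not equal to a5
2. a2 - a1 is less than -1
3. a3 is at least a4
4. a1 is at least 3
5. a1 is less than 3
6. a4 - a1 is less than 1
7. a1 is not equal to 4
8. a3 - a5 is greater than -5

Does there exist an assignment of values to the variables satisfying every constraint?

Unsatisfiable

From constraint 4: a1 ≥ 3. From constraint 5: a1 ≤ 2. But 2 < 3, so no value of a1 works.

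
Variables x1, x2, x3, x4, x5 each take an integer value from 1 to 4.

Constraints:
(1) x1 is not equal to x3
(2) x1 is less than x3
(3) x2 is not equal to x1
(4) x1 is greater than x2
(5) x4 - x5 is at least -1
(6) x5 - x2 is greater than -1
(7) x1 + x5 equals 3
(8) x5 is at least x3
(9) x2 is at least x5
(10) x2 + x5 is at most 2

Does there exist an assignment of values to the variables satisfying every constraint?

Constraints 2, 4, 8, and 9 give x3 ≤ x5, x5 ≤ x2, x2 < x1, x1 < x3. Chaining: x3 ≤ x5 ≤ x2 < x1 < x3, which forces x3 < x3 — impossible.

Unsatisfiable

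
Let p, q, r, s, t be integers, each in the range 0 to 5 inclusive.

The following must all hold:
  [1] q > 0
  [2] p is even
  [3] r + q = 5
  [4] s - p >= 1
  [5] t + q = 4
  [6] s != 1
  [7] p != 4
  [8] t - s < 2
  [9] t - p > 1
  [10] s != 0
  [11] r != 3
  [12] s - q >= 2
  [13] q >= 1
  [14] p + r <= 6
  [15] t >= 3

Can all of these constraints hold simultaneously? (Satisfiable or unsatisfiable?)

Setting (p, q, r, s, t) = (0, 1, 4, 3, 3) satisfies everything: constraint 3: r + q = 5; constraint 4: s - p = 3, and the others follow.

Satisfiable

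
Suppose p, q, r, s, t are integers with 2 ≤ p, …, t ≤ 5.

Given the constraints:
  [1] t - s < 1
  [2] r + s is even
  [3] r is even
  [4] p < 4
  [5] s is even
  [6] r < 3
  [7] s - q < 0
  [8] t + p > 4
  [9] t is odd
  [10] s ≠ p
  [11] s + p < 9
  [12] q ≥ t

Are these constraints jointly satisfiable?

Satisfiable

The assignment p = 3, q = 5, r = 2, s = 4, t = 3 works:
  constraint 1 holds since t - s = -1.
  constraint 7 holds since s - q = -1.
  constraint 8 holds since t + p = 6.
The rest check out directly.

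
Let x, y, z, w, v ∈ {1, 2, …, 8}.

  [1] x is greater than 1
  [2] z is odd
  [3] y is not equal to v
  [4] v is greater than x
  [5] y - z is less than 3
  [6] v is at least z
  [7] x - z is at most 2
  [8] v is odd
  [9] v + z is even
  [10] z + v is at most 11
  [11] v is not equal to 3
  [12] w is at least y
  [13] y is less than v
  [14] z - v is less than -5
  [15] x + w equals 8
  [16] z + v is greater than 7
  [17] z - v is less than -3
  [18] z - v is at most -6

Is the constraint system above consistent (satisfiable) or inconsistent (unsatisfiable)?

Try x = 3, y = 3, z = 1, w = 5, v = 7.
Check constraint 5: y - z = 2; constraint 7: x - z = 2; constraint 10: z + v = 8. The remaining constraints are straightforward to verify.

Satisfiable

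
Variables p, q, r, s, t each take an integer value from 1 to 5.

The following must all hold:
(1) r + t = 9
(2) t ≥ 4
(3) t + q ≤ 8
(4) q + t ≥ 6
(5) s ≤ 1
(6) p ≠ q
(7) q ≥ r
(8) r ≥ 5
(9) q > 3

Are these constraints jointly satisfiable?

Unsatisfiable

From constraint 2: t ≥ 4. From constraints 7 and 8: q ≥ r ≥ 5. Hence t + q ≥ 9. But constraint 3 requires t + q ≤ 8, and 8 < 9. Contradiction.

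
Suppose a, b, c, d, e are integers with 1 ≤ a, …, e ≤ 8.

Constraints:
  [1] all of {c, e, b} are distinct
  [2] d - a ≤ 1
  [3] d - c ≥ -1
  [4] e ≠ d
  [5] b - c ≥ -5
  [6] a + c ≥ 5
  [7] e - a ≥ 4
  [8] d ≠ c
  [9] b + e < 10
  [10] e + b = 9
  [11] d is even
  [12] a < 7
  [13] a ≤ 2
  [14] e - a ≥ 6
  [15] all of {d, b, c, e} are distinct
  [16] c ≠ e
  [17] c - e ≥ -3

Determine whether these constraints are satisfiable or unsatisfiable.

Constraints 2, 3, 14, and 17 give a − d ≥ -1, d − c ≥ -1, c − e ≥ -3, e − a ≥ 6.
Adding all 4 inequalities: the left sides telescope to 0, and the right sides sum to (-1) + (-1) + (-3) + 6 = 1. So 0 ≥ 1, which is false.

Unsatisfiable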